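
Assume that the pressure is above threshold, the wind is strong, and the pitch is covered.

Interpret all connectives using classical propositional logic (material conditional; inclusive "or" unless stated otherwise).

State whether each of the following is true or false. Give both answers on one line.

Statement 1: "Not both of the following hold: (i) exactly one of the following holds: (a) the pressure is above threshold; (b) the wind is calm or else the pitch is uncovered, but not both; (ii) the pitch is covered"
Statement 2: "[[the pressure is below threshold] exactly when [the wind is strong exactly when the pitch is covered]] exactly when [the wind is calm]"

Let P = "the pressure is above threshold" (True), Q = "the wind is strong" (True), R = "the pitch is covered" (True).

Statement 1: This is (P xor (not Q xor not R)) nand R.

not Q = not True = False
not R = not True = False
not Q xor not R = False xor False = False
P xor (not Q xor not R) = True xor False = True
(P xor (not Q xor not R)) nand R = True nand True = False
Hence Statement 1 is false.

Statement 2: Formalization: (not P iff (Q iff R)) iff not Q

not P = not True = False
Q iff R = True iff True = True
not P iff (Q iff R) = False iff True = False
not Q = not True = False
(not P iff (Q iff R)) iff not Q = False iff False = True
So Statement 2 is true.

Statement 1 False / Statement 2 True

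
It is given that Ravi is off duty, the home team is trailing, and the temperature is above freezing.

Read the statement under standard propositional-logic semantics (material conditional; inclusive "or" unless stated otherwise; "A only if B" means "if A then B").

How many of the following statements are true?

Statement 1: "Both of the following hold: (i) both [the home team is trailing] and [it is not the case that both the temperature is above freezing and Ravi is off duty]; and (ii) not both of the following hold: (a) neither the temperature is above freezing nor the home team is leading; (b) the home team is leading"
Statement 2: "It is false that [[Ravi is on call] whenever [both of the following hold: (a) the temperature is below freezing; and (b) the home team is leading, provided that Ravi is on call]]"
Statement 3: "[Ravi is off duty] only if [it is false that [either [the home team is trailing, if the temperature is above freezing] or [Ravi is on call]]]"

0

Let N = "the home team is leading" (F), R = "the temperature is below freezing" (F), S = "Ravi is on call" (F).

Statement 1: In symbols: (¬N ∧ (¬R ↑ ¬S)) ∧ ((¬R ↓ N) ↑ N)

¬N = ¬F = T
¬R = ¬F = T
¬S = ¬F = T
¬R ↑ ¬S = T ↑ T = F
¬N ∧ (¬R ↑ ¬S) = T ∧ F = F
¬R = ¬F = T
¬R ↓ N = T ↓ F = F
(¬R ↓ N) ↑ N = F ↑ F = T
(¬N ∧ (¬R ↑ ¬S)) ∧ ((¬R ↓ N) ↑ N) = F ∧ T = F
Hence Statement 1 is false.

Statement 2: In symbols: ¬((R ∧ (S → N)) → S)

S → N = F → F = T
R ∧ (S → N) = F ∧ T = F
(R ∧ (S → N)) → S = F → F = T
¬((R ∧ (S → N)) → S) = ¬T = F
So Statement 2 is false.

Statement 3: Formalization: ¬S → ¬((¬R → ¬N) ∨ S)

¬S = ¬F = T
¬R = ¬F = T
¬N = ¬F = T
¬R → ¬N = T → T = T
(¬R → ¬N) ∨ S = T ∨ F = T
¬((¬R → ¬N) ∨ S) = ¬T = F
¬S → ¬((¬R → ¬N) ∨ S) = T → F = F
Hence Statement 3 is false.

0 of the 3 statements are true (none).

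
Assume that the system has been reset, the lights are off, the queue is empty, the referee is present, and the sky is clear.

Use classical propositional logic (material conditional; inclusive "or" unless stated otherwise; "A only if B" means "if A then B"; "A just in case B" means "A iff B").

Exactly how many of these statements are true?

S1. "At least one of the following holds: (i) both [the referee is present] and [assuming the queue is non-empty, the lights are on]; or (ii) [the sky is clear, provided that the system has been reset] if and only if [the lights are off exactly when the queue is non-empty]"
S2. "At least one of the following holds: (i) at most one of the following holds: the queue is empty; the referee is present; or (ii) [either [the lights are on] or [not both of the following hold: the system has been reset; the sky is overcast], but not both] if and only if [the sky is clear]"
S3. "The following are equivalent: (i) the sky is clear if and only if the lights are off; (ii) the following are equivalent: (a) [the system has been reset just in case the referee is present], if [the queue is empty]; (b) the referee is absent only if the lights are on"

3

Let M = "the referee is present" (T), S = "the queue is empty" (T), R = "the lights are on" (F), P = "the system has been reset" (T), G = "the sky is overcast" (F).

S1: This is (M ∧ (¬S → R)) ∨ ((P → ¬G) ↔ (¬R ↔ ¬S)).

¬S = ¬T = F
¬S → R = F → F = T
M ∧ (¬S → R) = T ∧ T = T
¬G = ¬F = T
P → ¬G = T → T = T
¬R = ¬F = T
¬S = ¬T = F
¬R ↔ ¬S = T ↔ F = F
(P → ¬G) ↔ (¬R ↔ ¬S) = T ↔ F = F
(M ∧ (¬S → R)) ∨ ((P → ¬G) ↔ (¬R ↔ ¬S)) = T ∨ F = T
Hence S1 is true.

S2: In symbols: (S ↑ M) ∨ ((R ⊕ (P ↑ G)) ↔ ¬G)

S ↑ M = T ↑ T = F
P ↑ G = T ↑ F = T
R ⊕ (P ↑ G) = F ⊕ T = T
¬G = ¬F = T
(R ⊕ (P ↑ G)) ↔ ¬G = T ↔ T = T
(S ↑ M) ∨ ((R ⊕ (P ↑ G)) ↔ ¬G) = F ∨ T = T
So S2 is true.

S3: This is (¬G ↔ ¬R) ↔ ((S → (P ↔ M)) ↔ (¬M → R)).

¬G = ¬F = T
¬R = ¬F = T
¬G ↔ ¬R = T ↔ T = T
P ↔ M = T ↔ T = T
S → (P ↔ M) = T → T = T
¬M = ¬T = F
¬M → R = F → F = T
(S → (P ↔ M)) ↔ (¬M → R) = T ↔ T = T
(¬G ↔ ¬R) ↔ ((S → (P ↔ M)) ↔ (¬M → R)) = T ↔ T = T
Thus S3 is true.

3 of the 3 statements are true (S1, S2, S3).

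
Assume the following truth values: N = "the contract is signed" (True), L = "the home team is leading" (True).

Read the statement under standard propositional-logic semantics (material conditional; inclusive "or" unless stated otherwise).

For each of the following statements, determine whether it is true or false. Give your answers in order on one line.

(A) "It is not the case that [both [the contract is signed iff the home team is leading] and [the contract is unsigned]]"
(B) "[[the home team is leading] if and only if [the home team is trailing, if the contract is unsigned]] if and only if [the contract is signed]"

(A) true, (B) true

(A): Parsed as ~((N <-> L) & ~N)

N <-> L = T <-> T = T
~N = ~T = F
(N <-> L) & ~N = T & F = F
~((N <-> L) & ~N) = ~F = T
So (A) is true.

(B): Parsed as (L <-> (~N -> ~L)) <-> N

~N = ~T = F
~L = ~T = F
~N -> ~L = F -> F = T
L <-> (~N -> ~L) = T <-> T = T
(L <-> (~N -> ~L)) <-> N = T <-> T = T
Hence (B) is true.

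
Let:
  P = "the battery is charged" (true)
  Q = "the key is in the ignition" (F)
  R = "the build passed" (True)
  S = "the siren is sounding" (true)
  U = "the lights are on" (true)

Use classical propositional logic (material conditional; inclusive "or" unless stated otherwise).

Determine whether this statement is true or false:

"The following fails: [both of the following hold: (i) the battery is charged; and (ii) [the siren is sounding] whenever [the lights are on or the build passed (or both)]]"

false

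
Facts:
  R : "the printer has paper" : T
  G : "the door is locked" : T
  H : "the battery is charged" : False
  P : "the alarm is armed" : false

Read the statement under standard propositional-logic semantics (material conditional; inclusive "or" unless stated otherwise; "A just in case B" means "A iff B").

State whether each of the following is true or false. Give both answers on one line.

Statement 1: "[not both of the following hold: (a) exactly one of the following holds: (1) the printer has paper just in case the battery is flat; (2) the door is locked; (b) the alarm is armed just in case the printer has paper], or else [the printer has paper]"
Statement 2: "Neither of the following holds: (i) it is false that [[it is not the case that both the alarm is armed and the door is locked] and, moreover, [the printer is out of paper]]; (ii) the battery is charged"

Statement 1 true, Statement 2 false

Statement 1: This is (((R iff not H) xor G) nand (P iff R)) or R.

not H = not False = True
R iff not H = True iff True = True
(R iff not H) xor G = True xor True = False
P iff R = False iff True = False
((R iff not H) xor G) nand (P iff R) = False nand False = True
(((R iff not H) xor G) nand (P iff R)) or R = True or True = True
So Statement 1 is true.

Statement 2: Parsed as not ((P nand G) and not R) nor H

P nand G = False nand True = True
not R = not True = False
(P nand G) and not R = True and False = False
not ((P nand G) and not R) = not False = True
not ((P nand G) and not R) nor H = True nor False = False
Hence Statement 2 is false.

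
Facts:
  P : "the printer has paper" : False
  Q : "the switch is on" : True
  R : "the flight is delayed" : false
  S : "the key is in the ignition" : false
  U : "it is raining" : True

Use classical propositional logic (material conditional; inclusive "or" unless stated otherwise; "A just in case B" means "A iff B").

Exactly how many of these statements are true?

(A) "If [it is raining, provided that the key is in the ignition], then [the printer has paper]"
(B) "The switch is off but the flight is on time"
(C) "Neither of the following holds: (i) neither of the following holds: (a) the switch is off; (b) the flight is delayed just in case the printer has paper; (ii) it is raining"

0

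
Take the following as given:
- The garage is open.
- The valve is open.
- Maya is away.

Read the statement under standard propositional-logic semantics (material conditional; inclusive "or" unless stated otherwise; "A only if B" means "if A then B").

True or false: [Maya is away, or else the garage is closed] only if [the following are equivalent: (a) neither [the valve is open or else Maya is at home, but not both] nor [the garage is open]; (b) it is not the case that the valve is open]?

True

Let R = "Maya is at home" (F), P = "the garage is closed" (F), Q = "the valve is open" (T).
Parsed as (~R | P) -> (((Q xor R) nor ~P) <-> ~Q)

~R = ~F = T
~R | P = T | F = T
Q xor R = T xor F = T
~P = ~F = T
(Q xor R) nor ~P = T nor T = F
~Q = ~T = F
((Q xor R) nor ~P) <-> ~Q = F <-> F = T
(~R | P) -> (((Q xor R) nor ~P) <-> ~Q) = T -> T = T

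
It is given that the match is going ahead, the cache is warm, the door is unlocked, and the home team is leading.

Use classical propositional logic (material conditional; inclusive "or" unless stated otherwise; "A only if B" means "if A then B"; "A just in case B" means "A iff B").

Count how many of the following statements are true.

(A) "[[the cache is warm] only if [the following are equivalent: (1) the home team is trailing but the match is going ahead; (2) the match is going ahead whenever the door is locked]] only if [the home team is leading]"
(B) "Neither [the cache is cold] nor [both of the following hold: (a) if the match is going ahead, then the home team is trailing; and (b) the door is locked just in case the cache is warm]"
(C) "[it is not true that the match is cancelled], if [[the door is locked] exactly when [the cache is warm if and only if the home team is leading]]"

Let L = "the cache is warm" (T), N = "the home team is leading" (T), W = "the match is cancelled" (F), U = "the door is locked" (F).

(A): This is (L → ((¬N ∧ ¬W) ↔ (U → ¬W))) → N.

¬N = ¬T = F
¬W = ¬F = T
¬N ∧ ¬W = F ∧ T = F
¬W = ¬F = T
U → ¬W = F → T = T
(¬N ∧ ¬W) ↔ (U → ¬W) = F ↔ T = F
L → ((¬N ∧ ¬W) ↔ (U → ¬W)) = T → F = F
(L → ((¬N ∧ ¬W) ↔ (U → ¬W))) → N = F → T = T
Hence (A) is true.

(B): Formalization: ¬L ↓ ((¬W → ¬N) ∧ (U ↔ L))

¬L = ¬T = F
¬W = ¬F = T
¬N = ¬T = F
¬W → ¬N = T → F = F
U ↔ L = F ↔ T = F
(¬W → ¬N) ∧ (U ↔ L) = F ∧ F = F
¬L ↓ ((¬W → ¬N) ∧ (U ↔ L)) = F ↓ F = T
Thus (B) is true.

(C): Parsed as (U ↔ (L ↔ N)) → ¬W

L ↔ N = T ↔ T = T
U ↔ (L ↔ N) = F ↔ T = F
¬W = ¬F = T
(U ↔ (L ↔ N)) → ¬W = F → T = T
So (C) is true.

True statements: 3 ((A), (B), (C)).

3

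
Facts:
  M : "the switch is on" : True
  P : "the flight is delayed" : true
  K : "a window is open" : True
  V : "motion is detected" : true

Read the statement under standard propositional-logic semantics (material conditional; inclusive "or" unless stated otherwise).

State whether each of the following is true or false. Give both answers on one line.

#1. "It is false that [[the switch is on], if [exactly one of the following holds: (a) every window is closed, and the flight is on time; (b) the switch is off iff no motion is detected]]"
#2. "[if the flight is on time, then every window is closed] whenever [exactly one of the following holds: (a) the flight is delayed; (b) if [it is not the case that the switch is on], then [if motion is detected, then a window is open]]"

#1 false / #2 true

#1: Formalization: ¬(((¬K ∧ ¬P) ⊕ (¬M ↔ ¬V)) → M)

¬K = ¬T = F
¬P = ¬T = F
¬K ∧ ¬P = F ∧ F = F
¬M = ¬T = F
¬V = ¬T = F
¬M ↔ ¬V = F ↔ F = T
(¬K ∧ ¬P) ⊕ (¬M ↔ ¬V) = F ⊕ T = T
((¬K ∧ ¬P) ⊕ (¬M ↔ ¬V)) → M = T → T = T
¬(((¬K ∧ ¬P) ⊕ (¬M ↔ ¬V)) → M) = ¬T = F
Thus #1 is false.

#2: In symbols: (P ⊕ (¬M → (V → K))) → (¬P → ¬K)

¬M = ¬T = F
V → K = T → T = T
¬M → (V → K) = F → T = T
P ⊕ (¬M → (V → K)) = T ⊕ T = F
¬P = ¬T = F
¬K = ¬T = F
¬P → ¬K = F → F = T
(P ⊕ (¬M → (V → K))) → (¬P → ¬K) = F → T = T
Thus #2 is true.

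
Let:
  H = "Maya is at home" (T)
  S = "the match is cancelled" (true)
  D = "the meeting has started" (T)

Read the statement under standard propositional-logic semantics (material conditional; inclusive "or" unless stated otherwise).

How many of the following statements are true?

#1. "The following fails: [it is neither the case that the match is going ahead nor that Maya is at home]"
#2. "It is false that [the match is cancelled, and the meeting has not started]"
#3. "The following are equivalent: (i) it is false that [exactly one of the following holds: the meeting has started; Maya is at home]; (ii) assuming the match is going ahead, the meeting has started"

3

#1: In symbols: ¬(¬S ↓ H)

¬S = ¬T = F
¬S ↓ H = F ↓ T = F
¬(¬S ↓ H) = ¬F = T
Thus #1 is true.

#2: Parsed as ¬(S ∧ ¬D)

¬D = ¬T = F
S ∧ ¬D = T ∧ F = F
¬(S ∧ ¬D) = ¬F = T
Thus #2 is true.

#3: In symbols: ¬(D ⊕ H) ↔ (¬S → D)

D ⊕ H = T ⊕ T = F
¬(D ⊕ H) = ¬F = T
¬S = ¬T = F
¬S → D = F → T = T
¬(D ⊕ H) ↔ (¬S → D) = T ↔ T = T
Hence #3 is true.

3 of the 3 statements are true (#1, #2, #3).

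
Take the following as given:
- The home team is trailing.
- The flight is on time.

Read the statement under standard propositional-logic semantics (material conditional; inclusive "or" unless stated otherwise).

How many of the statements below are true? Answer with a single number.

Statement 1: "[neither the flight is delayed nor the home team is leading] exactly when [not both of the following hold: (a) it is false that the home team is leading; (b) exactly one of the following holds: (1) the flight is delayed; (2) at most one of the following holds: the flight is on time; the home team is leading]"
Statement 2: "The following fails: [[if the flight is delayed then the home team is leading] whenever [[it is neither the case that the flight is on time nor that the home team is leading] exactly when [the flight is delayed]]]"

0

Let Q = "the flight is delayed" (False), P = "the home team is leading" (False).

Statement 1: This is (Q nor P) iff (not P nand (Q xor (not Q nand P))).

Q nor P = False nor False = True
not P = not False = True
not Q = not False = True
not Q nand P = True nand False = True
Q xor (not Q nand P) = False xor True = True
not P nand (Q xor (not Q nand P)) = True nand True = False
(Q nor P) iff (not P nand (Q xor (not Q nand P))) = True iff False = False
So Statement 1 is false.

Statement 2: In symbols: not (((not Q nor P) iff Q) -> (Q -> P))

not Q = not False = True
not Q nor P = True nor False = False
(not Q nor P) iff Q = False iff False = True
Q -> P = False -> False = True
((not Q nor P) iff Q) -> (Q -> P) = True -> True = True
not (((not Q nor P) iff Q) -> (Q -> P)) = not True = False
So Statement 2 is false.

True statements: 0 (none).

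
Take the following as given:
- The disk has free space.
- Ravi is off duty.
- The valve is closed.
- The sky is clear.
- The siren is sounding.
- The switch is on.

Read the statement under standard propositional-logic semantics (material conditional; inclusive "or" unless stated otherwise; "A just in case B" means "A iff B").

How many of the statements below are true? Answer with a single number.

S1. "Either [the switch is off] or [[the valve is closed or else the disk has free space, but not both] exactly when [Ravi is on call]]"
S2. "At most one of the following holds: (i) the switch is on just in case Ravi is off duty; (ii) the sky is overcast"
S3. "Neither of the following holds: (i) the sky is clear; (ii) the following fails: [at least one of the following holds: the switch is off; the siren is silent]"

2

Let V = "the switch is on" (T), R = "the valve is open" (F), P = "the disk is full" (F), Q = "Ravi is on call" (F), S = "the sky is overcast" (F), U = "the siren is sounding" (T).

S1: This is ~V | ((~R xor ~P) <-> Q).

~V = ~T = F
~R = ~F = T
~P = ~F = T
~R xor ~P = T xor T = F
(~R xor ~P) <-> Q = F <-> F = T
~V | ((~R xor ~P) <-> Q) = F | T = T
Hence S1 is true.

S2: This is (V <-> ~Q) nand S.

~Q = ~F = T
V <-> ~Q = T <-> T = T
(V <-> ~Q) nand S = T nand F = T
Thus S2 is true.

S3: Parsed as ~S nor ~(~V | ~U)

~S = ~F = T
~V = ~T = F
~U = ~T = F
~V | ~U = F | F = F
~(~V | ~U) = ~F = T
~S nor ~(~V | ~U) = T nor T = F
Hence S3 is false.

Count: 2.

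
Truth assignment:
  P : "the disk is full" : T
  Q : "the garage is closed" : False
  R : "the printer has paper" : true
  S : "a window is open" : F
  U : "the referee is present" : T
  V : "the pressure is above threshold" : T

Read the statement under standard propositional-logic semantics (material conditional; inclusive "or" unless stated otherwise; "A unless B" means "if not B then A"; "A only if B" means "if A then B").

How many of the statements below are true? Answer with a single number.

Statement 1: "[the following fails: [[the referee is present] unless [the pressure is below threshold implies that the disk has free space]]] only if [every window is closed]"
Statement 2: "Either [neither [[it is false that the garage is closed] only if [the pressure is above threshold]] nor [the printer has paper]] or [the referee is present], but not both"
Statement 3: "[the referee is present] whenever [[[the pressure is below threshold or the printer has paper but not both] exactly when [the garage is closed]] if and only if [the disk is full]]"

3

Statement 1: This is ~(U | (~V -> ~P)) -> ~S.

~V = ~T = F
~P = ~T = F
~V -> ~P = F -> F = T
U | (~V -> ~P) = T | T = T
~(U | (~V -> ~P)) = ~T = F
~S = ~F = T
~(U | (~V -> ~P)) -> ~S = F -> T = T
So Statement 1 is true.

Statement 2: This is ((~Q -> V) nor R) xor U.

~Q = ~F = T
~Q -> V = T -> T = T
(~Q -> V) nor R = T nor T = F
((~Q -> V) nor R) xor U = F xor T = T
So Statement 2 is true.

Statement 3: Parsed as (((~V xor R) <-> Q) <-> P) -> U

~V = ~T = F
~V xor R = F xor T = T
(~V xor R) <-> Q = T <-> F = F
((~V xor R) <-> Q) <-> P = F <-> T = F
(((~V xor R) <-> Q) <-> P) -> U = F -> T = T
Thus Statement 3 is true.

3 of the 3 statements are true.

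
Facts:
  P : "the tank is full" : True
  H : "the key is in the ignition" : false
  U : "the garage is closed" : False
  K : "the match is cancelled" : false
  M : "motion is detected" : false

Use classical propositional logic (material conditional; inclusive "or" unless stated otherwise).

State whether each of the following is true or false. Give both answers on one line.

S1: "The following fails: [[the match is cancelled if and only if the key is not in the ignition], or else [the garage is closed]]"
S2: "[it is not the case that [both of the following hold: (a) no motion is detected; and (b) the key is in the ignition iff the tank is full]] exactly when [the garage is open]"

S1 true / S2 true

S1: In symbols: ¬((K ↔ ¬H) ∨ U)

¬H = ¬F = T
K ↔ ¬H = F ↔ T = F
(K ↔ ¬H) ∨ U = F ∨ F = F
¬((K ↔ ¬H) ∨ U) = ¬F = T
Thus S1 is true.

S2: Formalization: ¬(¬M ∧ (H ↔ P)) ↔ ¬U

¬M = ¬F = T
H ↔ P = F ↔ T = F
¬M ∧ (H ↔ P) = T ∧ F = F
¬(¬M ∧ (H ↔ P)) = ¬F = T
¬U = ¬F = T
¬(¬M ∧ (H ↔ P)) ↔ ¬U = T ↔ T = T
Thus S2 is true.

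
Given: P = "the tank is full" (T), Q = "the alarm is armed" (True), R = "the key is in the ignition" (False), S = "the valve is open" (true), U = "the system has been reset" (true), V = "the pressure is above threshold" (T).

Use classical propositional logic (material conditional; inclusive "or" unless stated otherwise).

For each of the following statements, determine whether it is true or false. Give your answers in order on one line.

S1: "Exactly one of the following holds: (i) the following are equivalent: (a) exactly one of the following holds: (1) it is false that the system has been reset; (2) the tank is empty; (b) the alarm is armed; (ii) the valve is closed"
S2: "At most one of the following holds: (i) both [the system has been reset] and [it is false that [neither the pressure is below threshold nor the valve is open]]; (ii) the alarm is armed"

S1: In symbols: ((~U xor ~P) <-> Q) xor ~S

~U = ~T = F
~P = ~T = F
~U xor ~P = F xor F = F
(~U xor ~P) <-> Q = F <-> T = F
~S = ~T = F
((~U xor ~P) <-> Q) xor ~S = F xor F = F
Thus S1 is false.

S2: This is (U & ~(~V nor S)) nand Q.

~V = ~T = F
~V nor S = F nor T = F
~(~V nor S) = ~F = T
U & ~(~V nor S) = T & T = T
(U & ~(~V nor S)) nand Q = T nand T = F
Thus S2 is false.

S1 false / S2 false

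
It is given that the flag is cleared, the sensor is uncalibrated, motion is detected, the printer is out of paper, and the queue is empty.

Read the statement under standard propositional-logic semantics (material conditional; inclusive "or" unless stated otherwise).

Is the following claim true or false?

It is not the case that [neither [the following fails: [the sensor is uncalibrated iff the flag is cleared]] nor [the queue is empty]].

True

Let D = "the sensor is calibrated" (F), M = "the flag is set" (F), H = "the queue is empty" (T).
Parsed as ¬(¬(¬D ↔ ¬M) ↓ H)

¬D = ¬F = T
¬M = ¬F = T
¬D ↔ ¬M = T ↔ T = T
¬(¬D ↔ ¬M) = ¬T = F
¬(¬D ↔ ¬M) ↓ H = F ↓ T = F
¬(¬(¬D ↔ ¬M) ↓ H) = ¬F = T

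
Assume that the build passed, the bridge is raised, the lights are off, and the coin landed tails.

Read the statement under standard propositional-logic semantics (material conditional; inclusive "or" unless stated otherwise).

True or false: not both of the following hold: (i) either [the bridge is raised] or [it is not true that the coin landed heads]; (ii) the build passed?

False.

Let L = "the bridge is raised" (T), K = "the coin landed heads" (F), D = "the build passed" (T).
Parsed as (L | ~K) nand D

~K = ~F = T
L | ~K = T | T = T
(L | ~K) nand D = T nand T = F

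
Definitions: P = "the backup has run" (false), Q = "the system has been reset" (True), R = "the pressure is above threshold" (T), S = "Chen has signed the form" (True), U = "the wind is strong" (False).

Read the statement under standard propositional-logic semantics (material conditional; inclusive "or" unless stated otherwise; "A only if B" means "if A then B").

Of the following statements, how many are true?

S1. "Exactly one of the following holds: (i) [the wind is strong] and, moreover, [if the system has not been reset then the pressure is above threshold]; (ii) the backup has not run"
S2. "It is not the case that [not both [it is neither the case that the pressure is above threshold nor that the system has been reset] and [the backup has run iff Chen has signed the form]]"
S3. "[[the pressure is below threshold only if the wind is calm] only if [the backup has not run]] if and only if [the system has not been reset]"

S1: This is (U and (not Q -> R)) xor not P.

not Q = not True = False
not Q -> R = False -> True = True
U and (not Q -> R) = False and True = False
not P = not False = True
(U and (not Q -> R)) xor not P = False xor True = True
Thus S1 is true.

S2: In symbols: not ((R nor Q) nand (P iff S))

R nor Q = True nor True = False
P iff S = False iff True = False
(R nor Q) nand (P iff S) = False nand False = True
not ((R nor Q) nand (P iff S)) = not True = False
So S2 is false.

S3: Formalization: ((not R -> not U) -> not P) iff not Q

not R = not True = False
not U = not False = True
not R -> not U = False -> True = True
not P = not False = True
(not R -> not U) -> not P = True -> True = True
not Q = not True = False
((not R -> not U) -> not P) iff not Q = True iff False = False
Hence S3 is false.

1 of the 3 statements is true (S1).

1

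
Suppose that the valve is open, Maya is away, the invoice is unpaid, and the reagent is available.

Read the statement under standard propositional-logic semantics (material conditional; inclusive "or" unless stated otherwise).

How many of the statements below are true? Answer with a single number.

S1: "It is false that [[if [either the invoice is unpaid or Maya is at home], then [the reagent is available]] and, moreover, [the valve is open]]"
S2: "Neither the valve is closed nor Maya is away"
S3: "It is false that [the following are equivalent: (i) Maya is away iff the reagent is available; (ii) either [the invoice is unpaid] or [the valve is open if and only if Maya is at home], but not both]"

Let W = "the invoice is paid" (False), N = "Maya is at home" (False), M = "the reagent is available" (True), R = "the valve is open" (True).

S1: Formalization: not (((not W or N) -> M) and R)

not W = not False = True
not W or N = True or False = True
(not W or N) -> M = True -> True = True
((not W or N) -> M) and R = True and True = True
not (((not W or N) -> M) and R) = not True = False
Hence S1 is false.

S2: Parsed as not R nor not N

not R = not True = False
not N = not False = True
not R nor not N = False nor True = False
Hence S2 is false.

S3: Parsed as not ((not N iff M) iff (not W xor (R iff N)))

not N = not False = True
not N iff M = True iff True = True
not W = not False = True
R iff N = True iff False = False
not W xor (R iff N) = True xor False = True
(not N iff M) iff (not W xor (R iff N)) = True iff True = True
not ((not N iff M) iff (not W xor (R iff N))) = not True = False
Thus S3 is false.

True statements: 0 (none).

0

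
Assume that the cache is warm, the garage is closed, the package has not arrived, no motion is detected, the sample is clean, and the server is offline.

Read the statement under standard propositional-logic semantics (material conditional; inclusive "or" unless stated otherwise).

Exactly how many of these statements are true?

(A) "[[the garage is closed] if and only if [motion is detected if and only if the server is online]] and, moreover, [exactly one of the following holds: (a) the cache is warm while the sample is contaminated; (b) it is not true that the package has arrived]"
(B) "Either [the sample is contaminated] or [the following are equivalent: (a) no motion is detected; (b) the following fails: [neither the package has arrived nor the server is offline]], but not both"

Let Q = "the garage is closed" (T), S = "motion is detected" (F), V = "the server is online" (F), P = "the cache is warm" (T), U = "the sample is contaminated" (F), R = "the package has arrived" (F).

(A): Parsed as (Q ↔ (S ↔ V)) ∧ ((P ∧ U) ⊕ ¬R)

S ↔ V = F ↔ F = T
Q ↔ (S ↔ V) = T ↔ T = T
P ∧ U = T ∧ F = F
¬R = ¬F = T
(P ∧ U) ⊕ ¬R = F ⊕ T = T
(Q ↔ (S ↔ V)) ∧ ((P ∧ U) ⊕ ¬R) = T ∧ T = T
Thus (A) is true.

(B): Formalization: U ⊕ (¬S ↔ ¬(R ↓ ¬V))

¬S = ¬F = T
¬V = ¬F = T
R ↓ ¬V = F ↓ T = F
¬(R ↓ ¬V) = ¬F = T
¬S ↔ ¬(R ↓ ¬V) = T ↔ T = T
U ⊕ (¬S ↔ ¬(R ↓ ¬V)) = F ⊕ T = T
So (B) is true.

Count: 2.

2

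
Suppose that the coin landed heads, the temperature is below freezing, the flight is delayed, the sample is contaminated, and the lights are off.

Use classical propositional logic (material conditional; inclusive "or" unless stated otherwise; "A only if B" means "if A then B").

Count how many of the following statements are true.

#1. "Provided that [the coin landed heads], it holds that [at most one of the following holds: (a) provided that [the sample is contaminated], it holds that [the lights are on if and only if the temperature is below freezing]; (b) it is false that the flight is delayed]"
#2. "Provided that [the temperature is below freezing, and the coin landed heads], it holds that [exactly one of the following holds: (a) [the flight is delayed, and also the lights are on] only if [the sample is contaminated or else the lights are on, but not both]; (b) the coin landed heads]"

Let H = "the coin landed heads" (T), G = "the sample is contaminated" (T), W = "the lights are on" (F), P = "the temperature is below freezing" (T), L = "the flight is delayed" (T).

#1: In symbols: H → ((G → (W ↔ P)) ↑ ¬L)

W ↔ P = F ↔ T = F
G → (W ↔ P) = T → F = F
¬L = ¬T = F
(G → (W ↔ P)) ↑ ¬L = F ↑ F = T
H → ((G → (W ↔ P)) ↑ ¬L) = T → T = T
So #1 is true.

#2: In symbols: (P ∧ H) → (((L ∧ W) → (G ⊕ W)) ⊕ H)

P ∧ H = T ∧ T = T
L ∧ W = T ∧ F = F
G ⊕ W = T ⊕ F = T
(L ∧ W) → (G ⊕ W) = F → T = T
((L ∧ W) → (G ⊕ W)) ⊕ H = T ⊕ T = F
(P ∧ H) → (((L ∧ W) → (G ⊕ W)) ⊕ H) = T → F = F
Hence #2 is false.

True statements: 1 (#1).

1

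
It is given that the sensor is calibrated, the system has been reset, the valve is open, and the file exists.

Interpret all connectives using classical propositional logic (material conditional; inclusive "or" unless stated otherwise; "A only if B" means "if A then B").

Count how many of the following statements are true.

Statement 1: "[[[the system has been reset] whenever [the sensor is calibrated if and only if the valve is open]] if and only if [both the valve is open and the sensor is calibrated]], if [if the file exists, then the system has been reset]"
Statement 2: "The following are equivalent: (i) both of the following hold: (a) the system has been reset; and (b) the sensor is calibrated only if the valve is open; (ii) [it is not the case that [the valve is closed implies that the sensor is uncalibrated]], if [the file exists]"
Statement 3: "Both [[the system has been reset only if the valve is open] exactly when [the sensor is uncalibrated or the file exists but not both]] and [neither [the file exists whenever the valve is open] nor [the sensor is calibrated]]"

Let P = "the file exists" (True), L = "the system has been reset" (True), H = "the sensor is calibrated" (True), W = "the valve is open" (True).

Statement 1: In symbols: (P -> L) -> (((H iff W) -> L) iff (W and H))

P -> L = True -> True = True
H iff W = True iff True = True
(H iff W) -> L = True -> True = True
W and H = True and True = True
((H iff W) -> L) iff (W and H) = True iff True = True
(P -> L) -> (((H iff W) -> L) iff (W and H)) = True -> True = True
So Statement 1 is true.

Statement 2: Formalization: (L and (H -> W)) iff (P -> not (not W -> not H))

H -> W = True -> True = True
L and (H -> W) = True and True = True
not W = not True = False
not H = not True = False
not W -> not H = False -> False = True
not (not W -> not H) = not True = False
P -> not (not W -> not H) = True -> False = False
(L and (H -> W)) iff (P -> not (not W -> not H)) = True iff False = False
So Statement 2 is false.

Statement 3: This is ((L -> W) iff (not H xor P)) and ((W -> P) nor H).

L -> W = True -> True = True
not H = not True = False
not H xor P = False xor True = True
(L -> W) iff (not H xor P) = True iff True = True
W -> P = True -> True = True
(W -> P) nor H = True nor True = False
((L -> W) iff (not H xor P)) and ((W -> P) nor H) = True and False = False
Hence Statement 3 is false.

1 of the 3 statements is true.

1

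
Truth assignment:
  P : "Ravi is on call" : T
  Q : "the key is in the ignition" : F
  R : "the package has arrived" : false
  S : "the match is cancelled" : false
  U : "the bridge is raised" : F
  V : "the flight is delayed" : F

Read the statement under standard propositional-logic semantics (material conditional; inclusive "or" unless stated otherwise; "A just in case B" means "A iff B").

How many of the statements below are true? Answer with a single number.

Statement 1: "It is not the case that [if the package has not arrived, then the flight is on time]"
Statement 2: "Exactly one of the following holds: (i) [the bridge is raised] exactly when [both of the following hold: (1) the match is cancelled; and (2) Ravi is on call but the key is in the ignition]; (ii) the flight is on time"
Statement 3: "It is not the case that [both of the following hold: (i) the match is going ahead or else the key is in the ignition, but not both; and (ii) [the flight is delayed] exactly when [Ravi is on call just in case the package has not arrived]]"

Statement 1: In symbols: not (not R -> not V)

not R = not False = True
not V = not False = True
not R -> not V = True -> True = True
not (not R -> not V) = not True = False
Hence Statement 1 is false.

Statement 2: This is (U iff (S and (P and Q))) xor not V.

P and Q = True and False = False
S and (P and Q) = False and False = False
U iff (S and (P and Q)) = False iff False = True
not V = not False = True
(U iff (S and (P and Q))) xor not V = True xor True = False
Hence Statement 2 is false.

Statement 3: Formalization: not ((not S xor Q) and (V iff (P iff not R)))

not S = not False = True
not S xor Q = True xor False = True
not R = not False = True
P iff not R = True iff True = True
V iff (P iff not R) = False iff True = False
(not S xor Q) and (V iff (P iff not R)) = True and False = False
not ((not S xor Q) and (V iff (P iff not R))) = not False = True
Hence Statement 3 is true.

Count: 1.

1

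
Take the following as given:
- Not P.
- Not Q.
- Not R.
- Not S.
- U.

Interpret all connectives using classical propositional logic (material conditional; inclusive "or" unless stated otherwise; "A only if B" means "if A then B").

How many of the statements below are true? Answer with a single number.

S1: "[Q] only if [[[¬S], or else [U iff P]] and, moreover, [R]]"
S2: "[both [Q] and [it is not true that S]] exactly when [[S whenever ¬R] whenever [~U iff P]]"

S1: This is Q → ((¬S ∨ (U ↔ P)) ∧ R).

¬S = ¬F = T
U ↔ P = T ↔ F = F
¬S ∨ (U ↔ P) = T ∨ F = T
(¬S ∨ (U ↔ P)) ∧ R = T ∧ F = F
Q → ((¬S ∨ (U ↔ P)) ∧ R) = F → F = T
Hence S1 is true.

S2: Formalization: (Q ∧ ¬S) ↔ ((¬U ↔ P) → (¬R → S))

¬S = ¬F = T
Q ∧ ¬S = F ∧ T = F
¬U = ¬T = F
¬U ↔ P = F ↔ F = T
¬R = ¬F = T
¬R → S = T → F = F
(¬U ↔ P) → (¬R → S) = T → F = F
(Q ∧ ¬S) ↔ ((¬U ↔ P) → (¬R → S)) = F ↔ F = T
So S2 is true.

2 of the 2 statements are true (S1, S2).

2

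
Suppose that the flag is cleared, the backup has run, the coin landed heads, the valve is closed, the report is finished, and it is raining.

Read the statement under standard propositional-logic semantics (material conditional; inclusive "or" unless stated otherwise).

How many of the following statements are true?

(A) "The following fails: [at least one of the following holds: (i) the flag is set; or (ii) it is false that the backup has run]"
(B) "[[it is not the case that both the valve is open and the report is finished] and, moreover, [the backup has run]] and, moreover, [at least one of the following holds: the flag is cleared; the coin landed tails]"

2

Let P = "the flag is set" (False), Q = "the backup has run" (True), S = "the valve is open" (False), U = "the report is finished" (True), R = "the coin landed heads" (True).

(A): Parsed as not (P or not Q)

not Q = not True = False
P or not Q = False or False = False
not (P or not Q) = not False = True
So (A) is true.

(B): This is ((S nand U) and Q) and (not P or not R).

S nand U = False nand True = True
(S nand U) and Q = True and True = True
not P = not False = True
not R = not True = False
not P or not R = True or False = True
((S nand U) and Q) and (not P or not R) = True and True = True
Hence (B) is true.

2 of the 2 statements are true ((A), (B)).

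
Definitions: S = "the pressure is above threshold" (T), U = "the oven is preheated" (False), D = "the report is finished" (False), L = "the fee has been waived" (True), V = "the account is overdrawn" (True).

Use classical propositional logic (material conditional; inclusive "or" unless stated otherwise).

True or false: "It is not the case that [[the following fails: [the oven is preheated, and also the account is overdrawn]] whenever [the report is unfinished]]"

false

Values: D=F, U=F, V=T.
In symbols: ~(~D -> ~(U & V))

~D = ~F = T
U & V = F & T = F
~(U & V) = ~F = T
~D -> ~(U & V) = T -> T = T
~(~D -> ~(U & V)) = ~T = F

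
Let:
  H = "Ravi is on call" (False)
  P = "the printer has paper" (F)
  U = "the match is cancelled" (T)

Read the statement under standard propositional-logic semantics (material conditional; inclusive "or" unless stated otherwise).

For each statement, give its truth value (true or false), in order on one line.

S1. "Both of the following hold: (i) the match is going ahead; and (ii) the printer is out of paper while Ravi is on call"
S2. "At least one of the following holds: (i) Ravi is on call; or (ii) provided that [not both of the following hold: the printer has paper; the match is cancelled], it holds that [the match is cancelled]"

S1: Parsed as ¬U ∧ (¬P ∧ H)

¬U = ¬T = F
¬P = ¬F = T
¬P ∧ H = T ∧ F = F
¬U ∧ (¬P ∧ H) = F ∧ F = F
Hence S1 is false.

S2: This is H ∨ ((P ↑ U) → U).

P ↑ U = F ↑ T = T
(P ↑ U) → U = T → T = T
H ∨ ((P ↑ U) → U) = F ∨ T = T
Hence S2 is true.

S1 False, S2 True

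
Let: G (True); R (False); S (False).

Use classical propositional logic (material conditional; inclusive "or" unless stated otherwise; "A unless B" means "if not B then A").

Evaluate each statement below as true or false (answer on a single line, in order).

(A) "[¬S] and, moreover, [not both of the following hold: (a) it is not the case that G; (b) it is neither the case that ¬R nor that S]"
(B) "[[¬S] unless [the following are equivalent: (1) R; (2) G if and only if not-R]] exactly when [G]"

(A) true, (B) true

(A): Formalization: not S and (not G nand (not R nor S))

not S = not False = True
not G = not True = False
not R = not False = True
not R nor S = True nor False = False
not G nand (not R nor S) = False nand False = True
not S and (not G nand (not R nor S)) = True and True = True
Hence (A) is true.

(B): Formalization: (not S or (R iff (G iff not R))) iff G

not S = not False = True
not R = not False = True
G iff not R = True iff True = True
R iff (G iff not R) = False iff True = False
not S or (R iff (G iff not R)) = True or False = True
(not S or (R iff (G iff not R))) iff G = True iff True = True
So (B) is true.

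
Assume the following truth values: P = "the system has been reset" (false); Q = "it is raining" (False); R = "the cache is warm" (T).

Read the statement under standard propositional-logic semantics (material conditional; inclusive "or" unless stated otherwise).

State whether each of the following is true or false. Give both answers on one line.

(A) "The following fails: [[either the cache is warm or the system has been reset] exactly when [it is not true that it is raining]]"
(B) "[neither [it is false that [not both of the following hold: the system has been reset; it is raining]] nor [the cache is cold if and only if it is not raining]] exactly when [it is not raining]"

(A): Formalization: not ((R or P) iff not Q)

R or P = True or False = True
not Q = not False = True
(R or P) iff not Q = True iff True = True
not ((R or P) iff not Q) = not True = False
So (A) is false.

(B): Parsed as (not (P nand Q) nor (not R iff not Q)) iff not Q

P nand Q = False nand False = True
not (P nand Q) = not True = False
not R = not True = False
not Q = not False = True
not R iff not Q = False iff True = False
not (P nand Q) nor (not R iff not Q) = False nor False = True
not Q = not False = True
(not (P nand Q) nor (not R iff not Q)) iff not Q = True iff True = True
Hence (B) is true.

(A) False / (B) True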